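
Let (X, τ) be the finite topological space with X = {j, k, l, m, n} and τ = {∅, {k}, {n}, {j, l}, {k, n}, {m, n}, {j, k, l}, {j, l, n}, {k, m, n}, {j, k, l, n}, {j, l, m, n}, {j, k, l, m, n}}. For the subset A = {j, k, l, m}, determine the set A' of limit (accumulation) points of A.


A' = {j, l}

For each x ∈ X, list the open sets U ∈ τ with x ∈ U, then check whether U ∩ (A ∖ {x}) ≠ ∅ for every such U.
  x = j: opens ∋ x are {j, l}, {j, k, l}, {j, l, n}, {j, k, l, n}, {j, l, m, n}, {j, k, l, m, n}; each meets A ∖ {j}, so x IS a limit point.
  x = k: open {k} ∋ x has {k} ∩ (A ∖ {k}) = ∅, so x is NOT a limit point.
  x = l: opens ∋ x are {j, l}, {j, k, l}, {j, l, n}, {j, k, l, n}, {j, l, m, n}, {j, k, l, m, n}; each meets A ∖ {l}, so x IS a limit point.
  x = m: open {m, n} ∋ x has {m, n} ∩ (A ∖ {m}) = ∅, so x is NOT a limit point.
  x = n: open {n} ∋ x has {n} ∩ (A ∖ {n}) = ∅, so x is NOT a limit point.
Collecting: A' = {j, l}.


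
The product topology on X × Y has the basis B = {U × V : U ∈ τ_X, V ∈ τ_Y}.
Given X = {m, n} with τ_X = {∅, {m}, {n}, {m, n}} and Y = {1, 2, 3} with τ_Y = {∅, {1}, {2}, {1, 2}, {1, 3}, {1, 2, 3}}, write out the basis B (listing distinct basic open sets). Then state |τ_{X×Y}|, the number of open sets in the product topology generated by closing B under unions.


Basis B = {∅ × ∅, {m} × {1}, {m} × {2}, {n} × {1}, {n} × {2}, {m} × {1, 2}, {m} × {1, 3}, {m, n} × {1}, {m, n} × {2}, {n} × {1, 2}, {n} × {1, 3}, {m} × {1, 2, 3}, {n} × {1, 2, 3}, {m, n} × {1, 2}, {m, n} × {1, 3}, {m, n} × {1, 2, 3}}; |τ_{X×Y}| = 36.

Enumerate products U × V with U ∈ τ_X, V ∈ τ_Y (deduplicated):
  ∅ × ∅ = {} (∅)
  {m} × {1} = {(m,1)}
  {m} × {2} = {(m,2)}
  {n} × {1} = {(n,1)}
  {n} × {2} = {(n,2)}
  {m} × {1, 2} = {(m,1), (m,2)}
  {m} × {1, 3} = {(m,1), (m,3)}
  {m, n} × {1} = {(m,1), (n,1)}
  {m, n} × {2} = {(m,2), (n,2)}
  {n} × {1, 2} = {(n,1), (n,2)}
  {n} × {1, 3} = {(n,1), (n,3)}
  {m} × {1, 2, 3} = {(m,1), (m,2), (m,3)}
  {n} × {1, 2, 3} = {(n,1), (n,2), (n,3)}
  {m, n} × {1, 2} = {(m,1), (m,2), (n,1), (n,2)}
  {m, n} × {1, 3} = {(m,1), (m,3), (n,1), (n,3)}
  {m, n} × {1, 2, 3} = {(m,1), (m,2), (m,3), (n,1), (n,2), (n,3)}
These 16 distinct sets form the basis B.
Close under arbitrary unions to get τ_{X×Y}; counting gives |τ_{X×Y}| = 36.


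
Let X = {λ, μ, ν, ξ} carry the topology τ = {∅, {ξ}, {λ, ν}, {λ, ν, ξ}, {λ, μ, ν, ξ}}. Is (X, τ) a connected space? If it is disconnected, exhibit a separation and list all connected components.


(X, τ) is connected.

Find clopen sets (U ∈ τ with X ∖ U ∈ τ):
  U = ∅, X ∖ U = {λ, μ, ν, ξ} — both open, so U is clopen.
  U = {λ, μ, ν, ξ}, X ∖ U = ∅ — both open, so U is clopen.
Only trivial clopens (∅ and X) exist, so (X, τ) is connected.
Compute connected components by grouping points that agree on all clopens:
  component: {λ, μ, ν, ξ}


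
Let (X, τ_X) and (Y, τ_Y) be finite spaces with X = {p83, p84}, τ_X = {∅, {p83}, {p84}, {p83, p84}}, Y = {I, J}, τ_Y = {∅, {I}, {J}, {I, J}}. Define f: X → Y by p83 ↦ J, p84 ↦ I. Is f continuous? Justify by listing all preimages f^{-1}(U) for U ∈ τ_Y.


f IS continuous.

Compute f^{-1}(U) for each U ∈ τ_Y:
  U = ∅: f^{-1}(U) = ∅ ∈ τ_X ✓.
  U = {I}: f^{-1}(U) = {p84} ∈ τ_X ✓.
  U = {J}: f^{-1}(U) = {p83} ∈ τ_X ✓.
  U = {I, J}: f^{-1}(U) = {p83, p84} ∈ τ_X ✓.
Every preimage lies in τ_X, so f IS continuous.


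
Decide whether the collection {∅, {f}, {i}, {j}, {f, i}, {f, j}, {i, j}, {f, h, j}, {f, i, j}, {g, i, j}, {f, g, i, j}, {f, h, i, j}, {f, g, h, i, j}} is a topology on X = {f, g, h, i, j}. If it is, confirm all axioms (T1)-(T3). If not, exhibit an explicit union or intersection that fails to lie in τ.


τ IS a topology on X.

Axiom (T1): ∅ ∈ τ? Yes; X ∈ τ? Yes.
Axiom (T2/T3): check pairwise unions and intersections of members of τ.
All pairwise intersections and unions checked — each lies in τ. Therefore τ satisfies (T1), (T2), (T3): it IS a topology on X.


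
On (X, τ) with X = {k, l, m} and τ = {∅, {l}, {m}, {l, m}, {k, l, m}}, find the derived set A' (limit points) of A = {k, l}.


A' = {k}

For each x ∈ X, list the open sets U ∈ τ with x ∈ U, then check whether U ∩ (A ∖ {x}) ≠ ∅ for every such U.
  x = k: opens ∋ x are {k, l, m}; each meets A ∖ {k}, so x IS a limit point.
  x = l: open {l} ∋ x has {l} ∩ (A ∖ {l}) = ∅, so x is NOT a limit point.
  x = m: open {m} ∋ x has {m} ∩ (A ∖ {m}) = ∅, so x is NOT a limit point.
Collecting: A' = {k}.


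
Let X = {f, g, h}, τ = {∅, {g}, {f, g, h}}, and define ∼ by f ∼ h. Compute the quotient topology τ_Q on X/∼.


X/∼ = {[f=h], [g]}; |τ_Q| = 3.

Equivalence classes: [f=h], [g].
Quotient map π: X → X/∼ sends f ↦ [f=h], g ↦ [g], h ↦ [f=h].
For each subset V ⊆ X/∼, compute π^{-1}(V) ⊆ X and check whether π^{-1}(V) ∈ τ. V is open in τ_Q iff π^{-1}(V) ∈ τ.
  V = {}: π^{-1}(V) = ∅ ∈ τ ✓.
  V = {[f=h]}: π^{-1}(V) = {f, h} ∉ τ ✗.
  V = {[g]}: π^{-1}(V) = {g} ∈ τ ✓.
  V = {[f=h], [g]}: π^{-1}(V) = {f, g, h} ∈ τ ✓.
Open sets in the quotient: τ_Q = {{}, {[g]}, {[f=h], [g]}} (3 elements).


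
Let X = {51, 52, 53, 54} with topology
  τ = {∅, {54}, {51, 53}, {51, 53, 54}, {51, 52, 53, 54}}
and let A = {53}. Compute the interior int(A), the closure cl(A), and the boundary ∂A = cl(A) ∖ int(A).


int(A) = ∅, cl(A) = {51, 52, 53}, ∂A = {51, 52, 53}.

Closed sets in (X, τ) are complements of opens:
  closed(X, τ) = {∅, {52}, {52, 54}, {51, 52, 53}, {51, 52, 53, 54}}.
int(A) = ⋃ {U ∈ τ : U ⊆ A}. Opens contained in A: ∅.
Taking the union of these: int(A) = ∅.
cl(A) = ⋂ {C closed : A ⊆ C}. Closed sets containing A: {51, 52, 53}, {51, 52, 53, 54}.
Intersecting these: cl(A) = {51, 52, 53}.
∂A = cl(A) ∖ int(A) = {51, 52, 53} ∖ ∅ = {51, 52, 53}.


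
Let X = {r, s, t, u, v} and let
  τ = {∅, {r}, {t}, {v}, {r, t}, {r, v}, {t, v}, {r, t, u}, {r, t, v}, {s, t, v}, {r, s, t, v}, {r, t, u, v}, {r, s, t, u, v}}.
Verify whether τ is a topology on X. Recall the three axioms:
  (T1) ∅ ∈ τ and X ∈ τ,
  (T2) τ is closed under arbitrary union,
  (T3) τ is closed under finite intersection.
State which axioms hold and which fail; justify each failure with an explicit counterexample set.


τ IS a topology on X.

Axiom (T1): ∅ ∈ τ? Yes; X ∈ τ? Yes.
Axiom (T2/T3): check pairwise unions and intersections of members of τ.
All pairwise intersections and unions checked — each lies in τ. Therefore τ satisfies (T1), (T2), (T3): it IS a topology on X.


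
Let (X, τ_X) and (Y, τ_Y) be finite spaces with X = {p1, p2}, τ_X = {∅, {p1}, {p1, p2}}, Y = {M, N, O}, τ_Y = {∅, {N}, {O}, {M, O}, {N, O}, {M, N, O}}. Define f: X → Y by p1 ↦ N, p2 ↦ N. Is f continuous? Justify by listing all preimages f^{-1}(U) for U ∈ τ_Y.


f IS continuous.

Compute f^{-1}(U) for each U ∈ τ_Y:
  U = ∅: f^{-1}(U) = ∅ ∈ τ_X ✓.
  U = {N}: f^{-1}(U) = {p1, p2} ∈ τ_X ✓.
  U = {O}: f^{-1}(U) = ∅ ∈ τ_X ✓.
  U = {M, O}: f^{-1}(U) = ∅ ∈ τ_X ✓.
  U = {N, O}: f^{-1}(U) = {p1, p2} ∈ τ_X ✓.
  U = {M, N, O}: f^{-1}(U) = {p1, p2} ∈ τ_X ✓.
Every preimage lies in τ_X, so f IS continuous.


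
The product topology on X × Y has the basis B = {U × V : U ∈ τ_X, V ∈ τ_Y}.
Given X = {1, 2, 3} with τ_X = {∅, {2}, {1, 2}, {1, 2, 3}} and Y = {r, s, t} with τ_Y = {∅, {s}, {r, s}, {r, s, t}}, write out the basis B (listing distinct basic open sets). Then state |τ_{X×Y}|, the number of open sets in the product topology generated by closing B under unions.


Basis B = {∅ × ∅, {2} × {s}, {1, 2} × {s}, {2} × {r, s}, {1, 2, 3} × {s}, {2} × {r, s, t}, {1, 2} × {r, s}, {1, 2} × {r, s, t}, {1, 2, 3} × {r, s}, {1, 2, 3} × {r, s, t}}; |τ_{X×Y}| = 20.

Enumerate products U × V with U ∈ τ_X, V ∈ τ_Y (deduplicated):
  ∅ × ∅ = {} (∅)
  {2} × {s} = {(2,s)}
  {1, 2} × {s} = {(1,s), (2,s)}
  {2} × {r, s} = {(2,r), (2,s)}
  {1, 2, 3} × {s} = {(1,s), (2,s), (3,s)}
  {2} × {r, s, t} = {(2,r), (2,s), (2,t)}
  {1, 2} × {r, s} = {(1,r), (1,s), (2,r), (2,s)}
  {1, 2} × {r, s, t} = {(1,r), (1,s), (1,t), (2,r), (2,s), (2,t)}
  {1, 2, 3} × {r, s} = {(1,r), (1,s), (2,r), (2,s), (3,r), (3,s)}
  {1, 2, 3} × {r, s, t} = {(1,r), (1,s), (1,t), (2,r), (2,s), (2,t), (3,r), (3,s), (3,t)}
These 10 distinct sets form the basis B.
Close under arbitrary unions to get τ_{X×Y}; counting gives |τ_{X×Y}| = 20.


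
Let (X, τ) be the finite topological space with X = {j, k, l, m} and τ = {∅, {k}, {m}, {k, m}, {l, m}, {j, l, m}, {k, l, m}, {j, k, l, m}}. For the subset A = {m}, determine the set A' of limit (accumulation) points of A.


A' = {j, l}

For each x ∈ X, list the open sets U ∈ τ with x ∈ U, then check whether U ∩ (A ∖ {x}) ≠ ∅ for every such U.
  x = j: opens ∋ x are {j, l, m}, {j, k, l, m}; each meets A ∖ {j}, so x IS a limit point.
  x = k: open {k} ∋ x has {k} ∩ (A ∖ {k}) = ∅, so x is NOT a limit point.
  x = l: opens ∋ x are {l, m}, {j, l, m}, {k, l, m}, {j, k, l, m}; each meets A ∖ {l}, so x IS a limit point.
  x = m: open {m} ∋ x has {m} ∩ (A ∖ {m}) = ∅, so x is NOT a limit point.
Collecting: A' = {j, l}.


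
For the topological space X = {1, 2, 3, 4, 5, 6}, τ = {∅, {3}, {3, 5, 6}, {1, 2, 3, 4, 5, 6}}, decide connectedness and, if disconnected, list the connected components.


(X, τ) is connected.

Find clopen sets (U ∈ τ with X ∖ U ∈ τ):
  U = ∅, X ∖ U = {1, 2, 3, 4, 5, 6} — both open, so U is clopen.
  U = {1, 2, 3, 4, 5, 6}, X ∖ U = ∅ — both open, so U is clopen.
Only trivial clopens (∅ and X) exist, so (X, τ) is connected.
Compute connected components by grouping points that agree on all clopens:
  component: {1, 2, 3, 4, 5, 6}


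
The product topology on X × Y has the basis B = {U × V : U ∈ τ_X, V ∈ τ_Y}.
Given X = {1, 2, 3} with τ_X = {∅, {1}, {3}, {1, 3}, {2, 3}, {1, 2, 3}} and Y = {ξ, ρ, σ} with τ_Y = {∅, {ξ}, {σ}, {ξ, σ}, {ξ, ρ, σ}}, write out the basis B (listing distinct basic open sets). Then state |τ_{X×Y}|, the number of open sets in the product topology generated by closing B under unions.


Basis B = {∅ × ∅, {1} × {ξ}, {1} × {σ}, {3} × {ξ}, {3} × {σ}, {1} × {ξ, σ}, {1, 3} × {ξ}, {1, 3} × {σ}, {2, 3} × {ξ}, {2, 3} × {σ}, {3} × {ξ, σ}, {1} × {ξ, ρ, σ}, {1, 2, 3} × {ξ}, {1, 2, 3} × {σ}, {3} × {ξ, ρ, σ}, {1, 3} × {ξ, σ}, {2, 3} × {ξ, σ}, {1, 3} × {ξ, ρ, σ}, {1, 2, 3} × {ξ, σ}, {2, 3} × {ξ, ρ, σ}, {1, 2, 3} × {ξ, ρ, σ}}; |τ_{X×Y}| = 70.

Enumerate products U × V with U ∈ τ_X, V ∈ τ_Y (deduplicated):
  ∅ × ∅ = {} (∅)
  {1} × {ξ} = {(1,ξ)}
  {1} × {σ} = {(1,σ)}
  {3} × {ξ} = {(3,ξ)}
  {3} × {σ} = {(3,σ)}
  {1} × {ξ, σ} = {(1,ξ), (1,σ)}
  {1, 3} × {ξ} = {(1,ξ), (3,ξ)}
  {1, 3} × {σ} = {(1,σ), (3,σ)}
  {2, 3} × {ξ} = {(2,ξ), (3,ξ)}
  {2, 3} × {σ} = {(2,σ), (3,σ)}
  {3} × {ξ, σ} = {(3,ξ), (3,σ)}
  {1} × {ξ, ρ, σ} = {(1,ξ), (1,ρ), (1,σ)}
  {1, 2, 3} × {ξ} = {(1,ξ), (2,ξ), (3,ξ)}
  {1, 2, 3} × {σ} = {(1,σ), (2,σ), (3,σ)}
  {3} × {ξ, ρ, σ} = {(3,ξ), (3,ρ), (3,σ)}
  {1, 3} × {ξ, σ} = {(1,ξ), (1,σ), (3,ξ), (3,σ)}
  {2, 3} × {ξ, σ} = {(2,ξ), (2,σ), (3,ξ), (3,σ)}
  {1, 3} × {ξ, ρ, σ} = {(1,ξ), (1,ρ), (1,σ), (3,ξ), (3,ρ), (3,σ)}
  {1, 2, 3} × {ξ, σ} = {(1,ξ), (1,σ), (2,ξ), (2,σ), (3,ξ), (3,σ)}
  {2, 3} × {ξ, ρ, σ} = {(2,ξ), (2,ρ), (2,σ), (3,ξ), (3,ρ), (3,σ)}
  {1, 2, 3} × {ξ, ρ, σ} = {(1,ξ), (1,ρ), (1,σ), (2,ξ), (2,ρ), (2,σ), (3,ξ), (3,ρ), (3,σ)}
These 21 distinct sets form the basis B.
Close under arbitrary unions to get τ_{X×Y}; counting gives |τ_{X×Y}| = 70.


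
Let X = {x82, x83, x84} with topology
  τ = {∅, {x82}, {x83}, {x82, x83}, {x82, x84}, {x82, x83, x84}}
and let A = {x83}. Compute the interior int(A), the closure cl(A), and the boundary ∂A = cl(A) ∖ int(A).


int(A) = {x83}, cl(A) = {x83}, ∂A = ∅.

Closed sets in (X, τ) are complements of opens:
  closed(X, τ) = {∅, {x83}, {x84}, {x82, x84}, {x83, x84}, {x82, x83, x84}}.
int(A) = ⋃ {U ∈ τ : U ⊆ A}. Opens contained in A: ∅, {x83}.
Taking the union of these: int(A) = {x83}.
cl(A) = ⋂ {C closed : A ⊆ C}. Closed sets containing A: {x83}, {x83, x84}, {x82, x83, x84}.
Intersecting these: cl(A) = {x83}.
∂A = cl(A) ∖ int(A) = {x83} ∖ {x83} = ∅.


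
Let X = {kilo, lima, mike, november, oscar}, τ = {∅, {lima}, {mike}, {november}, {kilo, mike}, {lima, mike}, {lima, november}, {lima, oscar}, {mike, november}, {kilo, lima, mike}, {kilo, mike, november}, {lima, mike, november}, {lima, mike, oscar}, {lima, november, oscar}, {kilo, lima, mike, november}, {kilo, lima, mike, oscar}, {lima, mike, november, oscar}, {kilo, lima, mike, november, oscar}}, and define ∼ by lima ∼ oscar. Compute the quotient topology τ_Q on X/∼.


X/∼ = {[kilo], [lima=oscar], [mike], [november]}; |τ_Q| = 12.

Equivalence classes: [kilo], [lima=oscar], [mike], [november].
Quotient map π: X → X/∼ sends kilo ↦ [kilo], lima ↦ [lima=oscar], mike ↦ [mike], november ↦ [november], oscar ↦ [lima=oscar].
For each subset V ⊆ X/∼, compute π^{-1}(V) ⊆ X and check whether π^{-1}(V) ∈ τ. V is open in τ_Q iff π^{-1}(V) ∈ τ.
  V = {}: π^{-1}(V) = ∅ ∈ τ ✓.
  V = {[kilo]}: π^{-1}(V) = {kilo} ∉ τ ✗.
  V = {[lima=oscar]}: π^{-1}(V) = {lima, oscar} ∈ τ ✓.
  V = {[kilo], [lima=oscar]}: π^{-1}(V) = {kilo, lima, oscar} ∉ τ ✗.
  V = {[mike]}: π^{-1}(V) = {mike} ∈ τ ✓.
  V = {[kilo], [mike]}: π^{-1}(V) = {kilo, mike} ∈ τ ✓.
  V = {[lima=oscar], [mike]}: π^{-1}(V) = {lima, mike, oscar} ∈ τ ✓.
  V = {[kilo], [lima=oscar], [mike]}: π^{-1}(V) = {kilo, lima, mike, oscar} ∈ τ ✓.
  V = {[november]}: π^{-1}(V) = {november} ∈ τ ✓.
  V = {[kilo], [november]}: π^{-1}(V) = {kilo, november} ∉ τ ✗.
  V = {[lima=oscar], [november]}: π^{-1}(V) = {lima, november, oscar} ∈ τ ✓.
  V = {[kilo], [lima=oscar], [november]}: π^{-1}(V) = {kilo, lima, november, oscar} ∉ τ ✗.
  V = {[mike], [november]}: π^{-1}(V) = {mike, november} ∈ τ ✓.
  V = {[kilo], [mike], [november]}: π^{-1}(V) = {kilo, mike, november} ∈ τ ✓.
  V = {[lima=oscar], [mike], [november]}: π^{-1}(V) = {lima, mike, november, oscar} ∈ τ ✓.
  V = {[kilo], [lima=oscar], [mike], [november]}: π^{-1}(V) = {kilo, lima, mike, november, oscar} ∈ τ ✓.
Open sets in the quotient: τ_Q = {{}, {[lima=oscar]}, {[mike]}, {[kilo], [mike]}, {[lima=oscar], [mike]}, {[kilo], [lima=oscar], [mike]}, {[november]}, {[lima=oscar], [november]}, {[mike], [november]}, {[kilo], [mike], [november]}, {[lima=oscar], [mike], [november]}, {[kilo], [lima=oscar], [mike], [november]}} (12 elements).


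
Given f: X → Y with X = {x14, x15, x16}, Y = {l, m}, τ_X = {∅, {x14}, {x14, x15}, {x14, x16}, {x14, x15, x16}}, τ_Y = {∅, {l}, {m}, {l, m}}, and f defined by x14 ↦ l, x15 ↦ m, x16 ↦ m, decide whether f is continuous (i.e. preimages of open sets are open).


f is NOT continuous.

Compute f^{-1}(U) for each U ∈ τ_Y:
  U = ∅: f^{-1}(U) = ∅ ∈ τ_X ✓.
  U = {l}: f^{-1}(U) = {x14} ∈ τ_X ✓.
  U = {m}: f^{-1}(U) = {x15, x16} ∉ τ_X ✗.
  U = {l, m}: f^{-1}(U) = {x14, x15, x16} ∈ τ_X ✓.
Found U = {m} with f^{-1}(U) = {x15, x16} not in τ_X. Therefore f is NOT continuous.


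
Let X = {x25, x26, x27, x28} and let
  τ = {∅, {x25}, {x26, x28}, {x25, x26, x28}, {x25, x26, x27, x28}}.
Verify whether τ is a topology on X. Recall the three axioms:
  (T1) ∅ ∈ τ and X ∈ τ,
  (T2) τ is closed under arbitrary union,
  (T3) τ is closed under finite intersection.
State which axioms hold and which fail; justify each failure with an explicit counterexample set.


τ IS a topology on X.

Axiom (T1): ∅ ∈ τ? Yes; X ∈ τ? Yes.
Axiom (T2/T3): check pairwise unions and intersections of members of τ.
All pairwise intersections and unions checked — each lies in τ. Therefore τ satisfies (T1), (T2), (T3): it IS a topology on X.


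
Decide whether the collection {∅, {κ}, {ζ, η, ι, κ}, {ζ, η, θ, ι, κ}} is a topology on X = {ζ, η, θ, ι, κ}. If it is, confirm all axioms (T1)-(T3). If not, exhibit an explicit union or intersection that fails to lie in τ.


τ IS a topology on X.

Axiom (T1): ∅ ∈ τ? Yes; X ∈ τ? Yes.
Axiom (T2/T3): check pairwise unions and intersections of members of τ.
All pairwise intersections and unions checked — each lies in τ. Therefore τ satisfies (T1), (T2), (T3): it IS a topology on X.


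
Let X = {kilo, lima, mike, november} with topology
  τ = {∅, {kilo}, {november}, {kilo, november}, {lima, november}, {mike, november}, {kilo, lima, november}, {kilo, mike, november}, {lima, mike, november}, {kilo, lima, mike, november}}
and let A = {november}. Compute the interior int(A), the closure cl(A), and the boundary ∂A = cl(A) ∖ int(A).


int(A) = {november}, cl(A) = {lima, mike, november}, ∂A = {lima, mike}.

Closed sets in (X, τ) are complements of opens:
  closed(X, τ) = {∅, {kilo}, {lima}, {mike}, {kilo, lima}, {kilo, mike}, {lima, mike}, {kilo, lima, mike}, {lima, mike, november}, {kilo, lima, mike, november}}.
int(A) = ⋃ {U ∈ τ : U ⊆ A}. Opens contained in A: ∅, {november}.
Taking the union of these: int(A) = {november}.
cl(A) = ⋂ {C closed : A ⊆ C}. Closed sets containing A: {lima, mike, november}, {kilo, lima, mike, november}.
Intersecting these: cl(A) = {lima, mike, november}.
∂A = cl(A) ∖ int(A) = {lima, mike, november} ∖ {november} = {lima, mike}.


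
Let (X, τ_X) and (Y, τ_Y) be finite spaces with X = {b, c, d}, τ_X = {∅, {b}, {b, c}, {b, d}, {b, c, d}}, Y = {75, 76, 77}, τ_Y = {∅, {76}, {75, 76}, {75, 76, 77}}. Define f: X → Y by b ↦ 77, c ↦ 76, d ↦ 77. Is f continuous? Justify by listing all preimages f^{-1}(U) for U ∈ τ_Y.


f is NOT continuous.

Compute f^{-1}(U) for each U ∈ τ_Y:
  U = ∅: f^{-1}(U) = ∅ ∈ τ_X ✓.
  U = {76}: f^{-1}(U) = {c} ∉ τ_X ✗.
  U = {75, 76}: f^{-1}(U) = {c} ∉ τ_X ✗.
  U = {75, 76, 77}: f^{-1}(U) = {b, c, d} ∈ τ_X ✓.
Found U = {76} with f^{-1}(U) = {c} not in τ_X. Therefore f is NOT continuous.


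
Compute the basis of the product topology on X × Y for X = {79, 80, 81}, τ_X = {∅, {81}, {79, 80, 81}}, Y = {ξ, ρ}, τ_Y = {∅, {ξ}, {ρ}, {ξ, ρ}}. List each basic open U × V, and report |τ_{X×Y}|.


Basis B = {∅ × ∅, {81} × {ξ}, {81} × {ρ}, {81} × {ξ, ρ}, {79, 80, 81} × {ξ}, {79, 80, 81} × {ρ}, {79, 80, 81} × {ξ, ρ}}; |τ_{X×Y}| = 9.

Enumerate products U × V with U ∈ τ_X, V ∈ τ_Y (deduplicated):
  ∅ × ∅ = {} (∅)
  {81} × {ξ} = {(81,ξ)}
  {81} × {ρ} = {(81,ρ)}
  {81} × {ξ, ρ} = {(81,ξ), (81,ρ)}
  {79, 80, 81} × {ξ} = {(79,ξ), (80,ξ), (81,ξ)}
  {79, 80, 81} × {ρ} = {(79,ρ), (80,ρ), (81,ρ)}
  {79, 80, 81} × {ξ, ρ} = {(79,ξ), (79,ρ), (80,ξ), (80,ρ), (81,ξ), (81,ρ)}
These 7 distinct sets form the basis B.
Close under arbitrary unions to get τ_{X×Y}; counting gives |τ_{X×Y}| = 9.


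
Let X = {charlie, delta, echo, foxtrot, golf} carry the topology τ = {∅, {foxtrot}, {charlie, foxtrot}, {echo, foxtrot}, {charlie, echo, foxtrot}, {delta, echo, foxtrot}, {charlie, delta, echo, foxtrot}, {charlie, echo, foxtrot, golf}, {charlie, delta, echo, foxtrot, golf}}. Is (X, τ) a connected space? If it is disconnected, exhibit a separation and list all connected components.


(X, τ) is connected.

Find clopen sets (U ∈ τ with X ∖ U ∈ τ):
  U = ∅, X ∖ U = {charlie, delta, echo, foxtrot, golf} — both open, so U is clopen.
  U = {charlie, delta, echo, foxtrot, golf}, X ∖ U = ∅ — both open, so U is clopen.
Only trivial clopens (∅ and X) exist, so (X, τ) is connected.
Compute connected components by grouping points that agree on all clopens:
  component: {charlie, delta, echo, foxtrot, golf}


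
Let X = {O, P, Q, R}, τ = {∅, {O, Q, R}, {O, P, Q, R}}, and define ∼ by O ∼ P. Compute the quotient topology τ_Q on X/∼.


X/∼ = {[O=P], [Q], [R]}; |τ_Q| = 2.

Equivalence classes: [O=P], [Q], [R].
Quotient map π: X → X/∼ sends O ↦ [O=P], P ↦ [O=P], Q ↦ [Q], R ↦ [R].
For each subset V ⊆ X/∼, compute π^{-1}(V) ⊆ X and check whether π^{-1}(V) ∈ τ. V is open in τ_Q iff π^{-1}(V) ∈ τ.
  V = {}: π^{-1}(V) = ∅ ∈ τ ✓.
  V = {[O=P]}: π^{-1}(V) = {O, P} ∉ τ ✗.
  V = {[Q]}: π^{-1}(V) = {Q} ∉ τ ✗.
  V = {[O=P], [Q]}: π^{-1}(V) = {O, P, Q} ∉ τ ✗.
  V = {[R]}: π^{-1}(V) = {R} ∉ τ ✗.
  V = {[O=P], [R]}: π^{-1}(V) = {O, P, R} ∉ τ ✗.
  V = {[Q], [R]}: π^{-1}(V) = {Q, R} ∉ τ ✗.
  V = {[O=P], [Q], [R]}: π^{-1}(V) = {O, P, Q, R} ∈ τ ✓.
Open sets in the quotient: τ_Q = {{}, {[O=P], [Q], [R]}} (2 elements).


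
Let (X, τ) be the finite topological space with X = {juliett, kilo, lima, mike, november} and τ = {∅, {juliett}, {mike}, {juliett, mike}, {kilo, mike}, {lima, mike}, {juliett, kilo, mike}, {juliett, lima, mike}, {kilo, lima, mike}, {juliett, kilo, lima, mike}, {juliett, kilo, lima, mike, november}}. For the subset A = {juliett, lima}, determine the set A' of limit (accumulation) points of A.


A' = {november}

For each x ∈ X, list the open sets U ∈ τ with x ∈ U, then check whether U ∩ (A ∖ {x}) ≠ ∅ for every such U.
  x = juliett: open {juliett} ∋ x has {juliett} ∩ (A ∖ {juliett}) = ∅, so x is NOT a limit point.
  x = kilo: open {kilo, mike} ∋ x has {kilo, mike} ∩ (A ∖ {kilo}) = ∅, so x is NOT a limit point.
  x = lima: open {lima, mike} ∋ x has {lima, mike} ∩ (A ∖ {lima}) = ∅, so x is NOT a limit point.
  x = mike: open {mike} ∋ x has {mike} ∩ (A ∖ {mike}) = ∅, so x is NOT a limit point.
  x = november: opens ∋ x are {juliett, kilo, lima, mike, november}; each meets A ∖ {november}, so x IS a limit point.
Collecting: A' = {november}.


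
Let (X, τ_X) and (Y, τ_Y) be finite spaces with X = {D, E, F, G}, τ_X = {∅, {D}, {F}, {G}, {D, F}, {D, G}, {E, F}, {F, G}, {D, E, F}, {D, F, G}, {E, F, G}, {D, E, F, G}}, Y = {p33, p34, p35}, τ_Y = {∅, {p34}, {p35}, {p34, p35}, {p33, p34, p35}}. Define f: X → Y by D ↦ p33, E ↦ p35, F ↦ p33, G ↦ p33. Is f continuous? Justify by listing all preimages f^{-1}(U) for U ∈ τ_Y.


f is NOT continuous.

Compute f^{-1}(U) for each U ∈ τ_Y:
  U = ∅: f^{-1}(U) = ∅ ∈ τ_X ✓.
  U = {p34}: f^{-1}(U) = ∅ ∈ τ_X ✓.
  U = {p35}: f^{-1}(U) = {E} ∉ τ_X ✗.
  U = {p34, p35}: f^{-1}(U) = {E} ∉ τ_X ✗.
  U = {p33, p34, p35}: f^{-1}(U) = {D, E, F, G} ∈ τ_X ✓.
Found U = {p35} with f^{-1}(U) = {E} not in τ_X. Therefore f is NOT continuous.


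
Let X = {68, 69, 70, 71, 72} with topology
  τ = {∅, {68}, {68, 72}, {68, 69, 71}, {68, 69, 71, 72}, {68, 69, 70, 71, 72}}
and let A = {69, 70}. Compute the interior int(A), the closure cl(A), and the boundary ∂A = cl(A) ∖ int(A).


int(A) = ∅, cl(A) = {69, 70, 71}, ∂A = {69, 70, 71}.

Closed sets in (X, τ) are complements of opens:
  closed(X, τ) = {∅, {70}, {70, 72}, {69, 70, 71}, {69, 70, 71, 72}, {68, 69, 70, 71, 72}}.
int(A) = ⋃ {U ∈ τ : U ⊆ A}. Opens contained in A: ∅.
Taking the union of these: int(A) = ∅.
cl(A) = ⋂ {C closed : A ⊆ C}. Closed sets containing A: {69, 70, 71}, {69, 70, 71, 72}, {68, 69, 70, 71, 72}.
Intersecting these: cl(A) = {69, 70, 71}.
∂A = cl(A) ∖ int(A) = {69, 70, 71} ∖ ∅ = {69, 70, 71}.


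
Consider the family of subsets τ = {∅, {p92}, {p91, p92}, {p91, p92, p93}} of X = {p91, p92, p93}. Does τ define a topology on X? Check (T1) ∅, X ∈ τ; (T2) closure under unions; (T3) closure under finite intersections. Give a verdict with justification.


τ IS a topology on X.

Axiom (T1): ∅ ∈ τ? Yes; X ∈ τ? Yes.
Axiom (T2/T3): check pairwise unions and intersections of members of τ.
All pairwise intersections and unions checked — each lies in τ. Therefore τ satisfies (T1), (T2), (T3): it IS a topology on X.


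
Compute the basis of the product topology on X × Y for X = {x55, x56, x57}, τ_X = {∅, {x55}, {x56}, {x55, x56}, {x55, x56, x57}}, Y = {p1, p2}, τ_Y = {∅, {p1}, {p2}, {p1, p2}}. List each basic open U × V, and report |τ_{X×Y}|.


Basis B = {∅ × ∅, {x55} × {p1}, {x55} × {p2}, {x56} × {p1}, {x56} × {p2}, {x55} × {p1, p2}, {x55, x56} × {p1}, {x55, x56} × {p2}, {x56} × {p1, p2}, {x55, x56, x57} × {p1}, {x55, x56, x57} × {p2}, {x55, x56} × {p1, p2}, {x55, x56, x57} × {p1, p2}}; |τ_{X×Y}| = 25.

Enumerate products U × V with U ∈ τ_X, V ∈ τ_Y (deduplicated):
  ∅ × ∅ = {} (∅)
  {x55} × {p1} = {(x55,p1)}
  {x55} × {p2} = {(x55,p2)}
  {x56} × {p1} = {(x56,p1)}
  {x56} × {p2} = {(x56,p2)}
  {x55} × {p1, p2} = {(x55,p1), (x55,p2)}
  {x55, x56} × {p1} = {(x55,p1), (x56,p1)}
  {x55, x56} × {p2} = {(x55,p2), (x56,p2)}
  {x56} × {p1, p2} = {(x56,p1), (x56,p2)}
  {x55, x56, x57} × {p1} = {(x55,p1), (x56,p1), (x57,p1)}
  {x55, x56, x57} × {p2} = {(x55,p2), (x56,p2), (x57,p2)}
  {x55, x56} × {p1, p2} = {(x55,p1), (x55,p2), (x56,p1), (x56,p2)}
  {x55, x56, x57} × {p1, p2} = {(x55,p1), (x55,p2), (x56,p1), (x56,p2), (x57,p1), (x57,p2)}
These 13 distinct sets form the basis B.
Close under arbitrary unions to get τ_{X×Y}; counting gives |τ_{X×Y}| = 25.


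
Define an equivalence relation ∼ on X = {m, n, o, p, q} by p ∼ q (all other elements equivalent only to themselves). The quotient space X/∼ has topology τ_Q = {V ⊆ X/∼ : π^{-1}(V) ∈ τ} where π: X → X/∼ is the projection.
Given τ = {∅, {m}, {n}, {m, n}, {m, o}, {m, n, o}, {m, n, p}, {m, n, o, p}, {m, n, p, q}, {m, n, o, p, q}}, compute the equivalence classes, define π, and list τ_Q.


X/∼ = {[m], [n], [o], [p=q]}; |τ_Q| = 8.

Equivalence classes: [m], [n], [o], [p=q].
Quotient map π: X → X/∼ sends m ↦ [m], n ↦ [n], o ↦ [o], p ↦ [p=q], q ↦ [p=q].
For each subset V ⊆ X/∼, compute π^{-1}(V) ⊆ X and check whether π^{-1}(V) ∈ τ. V is open in τ_Q iff π^{-1}(V) ∈ τ.
  V = {}: π^{-1}(V) = ∅ ∈ τ ✓.
  V = {[m]}: π^{-1}(V) = {m} ∈ τ ✓.
  V = {[n]}: π^{-1}(V) = {n} ∈ τ ✓.
  V = {[m], [n]}: π^{-1}(V) = {m, n} ∈ τ ✓.
  V = {[o]}: π^{-1}(V) = {o} ∉ τ ✗.
  V = {[m], [o]}: π^{-1}(V) = {m, o} ∈ τ ✓.
  V = {[n], [o]}: π^{-1}(V) = {n, o} ∉ τ ✗.
  V = {[m], [n], [o]}: π^{-1}(V) = {m, n, o} ∈ τ ✓.
  V = {[p=q]}: π^{-1}(V) = {p, q} ∉ τ ✗.
  V = {[m], [p=q]}: π^{-1}(V) = {m, p, q} ∉ τ ✗.
  V = {[n], [p=q]}: π^{-1}(V) = {n, p, q} ∉ τ ✗.
  V = {[m], [n], [p=q]}: π^{-1}(V) = {m, n, p, q} ∈ τ ✓.
  V = {[o], [p=q]}: π^{-1}(V) = {o, p, q} ∉ τ ✗.
  V = {[m], [o], [p=q]}: π^{-1}(V) = {m, o, p, q} ∉ τ ✗.
  V = {[n], [o], [p=q]}: π^{-1}(V) = {n, o, p, q} ∉ τ ✗.
  V = {[m], [n], [o], [p=q]}: π^{-1}(V) = {m, n, o, p, q} ∈ τ ✓.
Open sets in the quotient: τ_Q = {{}, {[m]}, {[n]}, {[m], [n]}, {[m], [o]}, {[m], [n], [o]}, {[m], [n], [p=q]}, {[m], [n], [o], [p=q]}} (8 elements).


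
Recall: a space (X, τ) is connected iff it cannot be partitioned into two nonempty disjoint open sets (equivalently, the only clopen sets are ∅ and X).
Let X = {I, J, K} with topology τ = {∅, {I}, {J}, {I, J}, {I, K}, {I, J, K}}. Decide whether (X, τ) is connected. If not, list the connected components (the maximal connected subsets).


(X, τ) is disconnected; components = [{J}, {I, K}].

Find clopen sets (U ∈ τ with X ∖ U ∈ τ):
  U = ∅, X ∖ U = {I, J, K} — both open, so U is clopen.
  U = {J}, X ∖ U = {I, K} — both open, so U is clopen.
  U = {I, K}, X ∖ U = {J} — both open, so U is clopen.
  U = {I, J, K}, X ∖ U = ∅ — both open, so U is clopen.
Nontrivial clopen(s) exist: e.g. {I, K}. So (X, τ) is disconnected.
Compute connected components by grouping points that agree on all clopens:
  component: {J}
  component: {I, K}


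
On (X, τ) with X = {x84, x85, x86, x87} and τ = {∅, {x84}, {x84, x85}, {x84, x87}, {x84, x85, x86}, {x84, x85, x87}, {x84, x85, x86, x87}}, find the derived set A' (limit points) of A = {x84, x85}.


A' = {x85, x86, x87}

For each x ∈ X, list the open sets U ∈ τ with x ∈ U, then check whether U ∩ (A ∖ {x}) ≠ ∅ for every such U.
  x = x84: open {x84} ∋ x has {x84} ∩ (A ∖ {x84}) = ∅, so x is NOT a limit point.
  x = x85: opens ∋ x are {x84, x85}, {x84, x85, x86}, {x84, x85, x87}, {x84, x85, x86, x87}; each meets A ∖ {x85}, so x IS a limit point.
  x = x86: opens ∋ x are {x84, x85, x86}, {x84, x85, x86, x87}; each meets A ∖ {x86}, so x IS a limit point.
  x = x87: opens ∋ x are {x84, x87}, {x84, x85, x87}, {x84, x85, x86, x87}; each meets A ∖ {x87}, so x IS a limit point.
Collecting: A' = {x85, x86, x87}.


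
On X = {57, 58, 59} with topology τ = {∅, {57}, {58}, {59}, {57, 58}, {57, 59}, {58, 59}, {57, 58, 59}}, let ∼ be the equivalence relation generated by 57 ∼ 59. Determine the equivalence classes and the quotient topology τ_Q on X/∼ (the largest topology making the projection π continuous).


X/∼ = {[57=59], [58]}; |τ_Q| = 4.

Equivalence classes: [57=59], [58].
Quotient map π: X → X/∼ sends 57 ↦ [57=59], 58 ↦ [58], 59 ↦ [57=59].
For each subset V ⊆ X/∼, compute π^{-1}(V) ⊆ X and check whether π^{-1}(V) ∈ τ. V is open in τ_Q iff π^{-1}(V) ∈ τ.
  V = {}: π^{-1}(V) = ∅ ∈ τ ✓.
  V = {[57=59]}: π^{-1}(V) = {57, 59} ∈ τ ✓.
  V = {[58]}: π^{-1}(V) = {58} ∈ τ ✓.
  V = {[57=59], [58]}: π^{-1}(V) = {57, 58, 59} ∈ τ ✓.
Open sets in the quotient: τ_Q = {{}, {[57=59]}, {[58]}, {[57=59], [58]}} (4 elements).


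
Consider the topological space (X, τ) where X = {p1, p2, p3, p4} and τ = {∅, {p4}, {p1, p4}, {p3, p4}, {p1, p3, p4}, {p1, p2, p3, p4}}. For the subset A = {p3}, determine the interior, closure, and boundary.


int(A) = ∅, cl(A) = {p2, p3}, ∂A = {p2, p3}.

Closed sets in (X, τ) are complements of opens:
  closed(X, τ) = {∅, {p2}, {p1, p2}, {p2, p3}, {p1, p2, p3}, {p1, p2, p3, p4}}.
int(A) = ⋃ {U ∈ τ : U ⊆ A}. Opens contained in A: ∅.
Taking the union of these: int(A) = ∅.
cl(A) = ⋂ {C closed : A ⊆ C}. Closed sets containing A: {p2, p3}, {p1, p2, p3}, {p1, p2, p3, p4}.
Intersecting these: cl(A) = {p2, p3}.
∂A = cl(A) ∖ int(A) = {p2, p3} ∖ ∅ = {p2, p3}.


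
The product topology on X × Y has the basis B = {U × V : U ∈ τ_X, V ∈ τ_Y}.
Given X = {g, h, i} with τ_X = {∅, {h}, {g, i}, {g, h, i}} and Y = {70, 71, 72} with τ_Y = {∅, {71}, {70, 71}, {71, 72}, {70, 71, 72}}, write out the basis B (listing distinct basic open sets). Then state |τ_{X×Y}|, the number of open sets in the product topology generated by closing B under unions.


Basis B = {∅ × ∅, {h} × {71}, {g, i} × {71}, {h} × {70, 71}, {h} × {71, 72}, {g, h, i} × {71}, {h} × {70, 71, 72}, {g, i} × {70, 71}, {g, i} × {71, 72}, {g, i} × {70, 71, 72}, {g, h, i} × {70, 71}, {g, h, i} × {71, 72}, {g, h, i} × {70, 71, 72}}; |τ_{X×Y}| = 25.

Enumerate products U × V with U ∈ τ_X, V ∈ τ_Y (deduplicated):
  ∅ × ∅ = {} (∅)
  {h} × {71} = {(h,71)}
  {g, i} × {71} = {(g,71), (i,71)}
  {h} × {70, 71} = {(h,70), (h,71)}
  {h} × {71, 72} = {(h,71), (h,72)}
  {g, h, i} × {71} = {(g,71), (h,71), (i,71)}
  {h} × {70, 71, 72} = {(h,70), (h,71), (h,72)}
  {g, i} × {70, 71} = {(g,70), (g,71), (i,70), (i,71)}
  {g, i} × {71, 72} = {(g,71), (g,72), (i,71), (i,72)}
  {g, i} × {70, 71, 72} = {(g,70), (g,71), (g,72), (i,70), (i,71), (i,72)}
  {g, h, i} × {70, 71} = {(g,70), (g,71), (h,70), (h,71), (i,70), (i,71)}
  {g, h, i} × {71, 72} = {(g,71), (g,72), (h,71), (h,72), (i,71), (i,72)}
  {g, h, i} × {70, 71, 72} = {(g,70), (g,71), (g,72), (h,70), (h,71), (h,72), (i,70), (i,71), (i,72)}
These 13 distinct sets form the basis B.
Close under arbitrary unions to get τ_{X×Y}; counting gives |τ_{X×Y}| = 25.


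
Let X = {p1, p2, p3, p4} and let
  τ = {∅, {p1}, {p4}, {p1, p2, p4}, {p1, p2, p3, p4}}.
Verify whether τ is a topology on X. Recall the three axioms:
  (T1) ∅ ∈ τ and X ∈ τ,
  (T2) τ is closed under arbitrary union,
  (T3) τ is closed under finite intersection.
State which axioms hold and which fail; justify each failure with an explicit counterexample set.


τ is NOT a topology on X.

Axiom (T1): ∅ ∈ τ? Yes; X ∈ τ? Yes.
Axiom (T2/T3): check pairwise unions and intersections of members of τ.
Counterexample for (T2): {p1} ∪ {p4} = {p1, p4} ∉ τ. Therefore τ is NOT a topology.


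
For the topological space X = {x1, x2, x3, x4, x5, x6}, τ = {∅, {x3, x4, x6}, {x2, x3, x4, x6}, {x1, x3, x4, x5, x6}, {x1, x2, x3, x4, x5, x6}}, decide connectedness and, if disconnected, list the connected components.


(X, τ) is connected.

Find clopen sets (U ∈ τ with X ∖ U ∈ τ):
  U = ∅, X ∖ U = {x1, x2, x3, x4, x5, x6} — both open, so U is clopen.
  U = {x1, x2, x3, x4, x5, x6}, X ∖ U = ∅ — both open, so U is clopen.
Only trivial clopens (∅ and X) exist, so (X, τ) is connected.
Compute connected components by grouping points that agree on all clopens:
  component: {x1, x2, x3, x4, x5, x6}


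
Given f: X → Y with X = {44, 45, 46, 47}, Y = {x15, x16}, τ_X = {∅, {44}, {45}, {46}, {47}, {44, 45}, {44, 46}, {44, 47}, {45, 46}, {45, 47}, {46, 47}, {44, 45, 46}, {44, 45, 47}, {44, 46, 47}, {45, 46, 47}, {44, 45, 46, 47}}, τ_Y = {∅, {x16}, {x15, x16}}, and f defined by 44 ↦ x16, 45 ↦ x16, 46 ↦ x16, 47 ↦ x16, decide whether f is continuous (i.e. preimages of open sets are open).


f IS continuous.

Compute f^{-1}(U) for each U ∈ τ_Y:
  U = ∅: f^{-1}(U) = ∅ ∈ τ_X ✓.
  U = {x16}: f^{-1}(U) = {44, 45, 46, 47} ∈ τ_X ✓.
  U = {x15, x16}: f^{-1}(U) = {44, 45, 46, 47} ∈ τ_X ✓.
Every preimage lies in τ_X, so f IS continuous.


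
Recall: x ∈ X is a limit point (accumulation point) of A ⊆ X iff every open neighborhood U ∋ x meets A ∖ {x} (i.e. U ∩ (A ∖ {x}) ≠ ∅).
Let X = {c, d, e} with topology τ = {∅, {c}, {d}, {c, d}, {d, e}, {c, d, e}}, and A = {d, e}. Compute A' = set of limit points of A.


A' = {e}

For each x ∈ X, list the open sets U ∈ τ with x ∈ U, then check whether U ∩ (A ∖ {x}) ≠ ∅ for every such U.
  x = c: open {c} ∋ x has {c} ∩ (A ∖ {c}) = ∅, so x is NOT a limit point.
  x = d: open {d} ∋ x has {d} ∩ (A ∖ {d}) = ∅, so x is NOT a limit point.
  x = e: opens ∋ x are {d, e}, {c, d, e}; each meets A ∖ {e}, so x IS a limit point.
Collecting: A' = {e}.


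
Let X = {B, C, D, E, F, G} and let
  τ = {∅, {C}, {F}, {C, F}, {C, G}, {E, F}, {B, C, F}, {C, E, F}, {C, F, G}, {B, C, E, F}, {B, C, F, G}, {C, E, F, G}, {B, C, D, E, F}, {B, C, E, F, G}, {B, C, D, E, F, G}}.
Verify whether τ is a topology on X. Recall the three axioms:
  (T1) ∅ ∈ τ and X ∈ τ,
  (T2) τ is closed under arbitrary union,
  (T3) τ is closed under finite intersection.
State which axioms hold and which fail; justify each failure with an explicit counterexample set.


τ IS a topology on X.

Axiom (T1): ∅ ∈ τ? Yes; X ∈ τ? Yes.
Axiom (T2/T3): check pairwise unions and intersections of members of τ.
All pairwise intersections and unions checked — each lies in τ. Therefore τ satisfies (T1), (T2), (T3): it IS a topology on X.


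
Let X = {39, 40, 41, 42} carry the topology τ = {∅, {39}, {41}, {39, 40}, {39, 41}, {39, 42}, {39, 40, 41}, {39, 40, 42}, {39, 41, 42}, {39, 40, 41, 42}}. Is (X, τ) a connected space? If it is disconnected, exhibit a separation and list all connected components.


(X, τ) is disconnected; components = [{41}, {39, 40, 42}].

Find clopen sets (U ∈ τ with X ∖ U ∈ τ):
  U = ∅, X ∖ U = {39, 40, 41, 42} — both open, so U is clopen.
  U = {41}, X ∖ U = {39, 40, 42} — both open, so U is clopen.
  U = {39, 40, 42}, X ∖ U = {41} — both open, so U is clopen.
  U = {39, 40, 41, 42}, X ∖ U = ∅ — both open, so U is clopen.
Nontrivial clopen(s) exist: e.g. {39, 40, 42}. So (X, τ) is disconnected.
Compute connected components by grouping points that agree on all clopens:
  component: {41}
  component: {39, 40, 42}


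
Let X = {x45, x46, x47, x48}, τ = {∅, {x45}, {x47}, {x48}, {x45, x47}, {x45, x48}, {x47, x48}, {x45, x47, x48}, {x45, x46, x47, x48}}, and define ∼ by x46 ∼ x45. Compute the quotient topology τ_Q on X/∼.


X/∼ = {[x45=x46], [x47], [x48]}; |τ_Q| = 5.

Equivalence classes: [x45=x46], [x47], [x48].
Quotient map π: X → X/∼ sends x45 ↦ [x45=x46], x46 ↦ [x45=x46], x47 ↦ [x47], x48 ↦ [x48].
For each subset V ⊆ X/∼, compute π^{-1}(V) ⊆ X and check whether π^{-1}(V) ∈ τ. V is open in τ_Q iff π^{-1}(V) ∈ τ.
  V = {}: π^{-1}(V) = ∅ ∈ τ ✓.
  V = {[x45=x46]}: π^{-1}(V) = {x45, x46} ∉ τ ✗.
  V = {[x47]}: π^{-1}(V) = {x47} ∈ τ ✓.
  V = {[x45=x46], [x47]}: π^{-1}(V) = {x45, x46, x47} ∉ τ ✗.
  V = {[x48]}: π^{-1}(V) = {x48} ∈ τ ✓.
  V = {[x45=x46], [x48]}: π^{-1}(V) = {x45, x46, x48} ∉ τ ✗.
  V = {[x47], [x48]}: π^{-1}(V) = {x47, x48} ∈ τ ✓.
  V = {[x45=x46], [x47], [x48]}: π^{-1}(V) = {x45, x46, x47, x48} ∈ τ ✓.
Open sets in the quotient: τ_Q = {{}, {[x47]}, {[x48]}, {[x47], [x48]}, {[x45=x46], [x47], [x48]}} (5 elements).


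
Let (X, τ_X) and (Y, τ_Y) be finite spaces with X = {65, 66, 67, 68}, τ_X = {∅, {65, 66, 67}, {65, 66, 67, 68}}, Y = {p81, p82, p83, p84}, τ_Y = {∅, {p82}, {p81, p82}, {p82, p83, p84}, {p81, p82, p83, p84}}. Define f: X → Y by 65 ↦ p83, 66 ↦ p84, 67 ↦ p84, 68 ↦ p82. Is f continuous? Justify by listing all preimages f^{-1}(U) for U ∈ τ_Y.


f is NOT continuous.

Compute f^{-1}(U) for each U ∈ τ_Y:
  U = ∅: f^{-1}(U) = ∅ ∈ τ_X ✓.
  U = {p82}: f^{-1}(U) = {68} ∉ τ_X ✗.
  U = {p81, p82}: f^{-1}(U) = {68} ∉ τ_X ✗.
  U = {p82, p83, p84}: f^{-1}(U) = {65, 66, 67, 68} ∈ τ_X ✓.
  U = {p81, p82, p83, p84}: f^{-1}(U) = {65, 66, 67, 68} ∈ τ_X ✓.
Found U = {p82} with f^{-1}(U) = {68} not in τ_X. Therefore f is NOT continuous.


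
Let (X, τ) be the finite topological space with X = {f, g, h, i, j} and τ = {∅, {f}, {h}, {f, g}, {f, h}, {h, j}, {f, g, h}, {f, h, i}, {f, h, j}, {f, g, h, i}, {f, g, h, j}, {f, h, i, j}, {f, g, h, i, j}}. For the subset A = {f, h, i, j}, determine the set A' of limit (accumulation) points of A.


A' = {g, i, j}

For each x ∈ X, list the open sets U ∈ τ with x ∈ U, then check whether U ∩ (A ∖ {x}) ≠ ∅ for every such U.
  x = f: open {f} ∋ x has {f} ∩ (A ∖ {f}) = ∅, so x is NOT a limit point.
  x = g: opens ∋ x are {f, g}, {f, g, h}, {f, g, h, i}, {f, g, h, j}, {f, g, h, i, j}; each meets A ∖ {g}, so x IS a limit point.
  x = h: open {h} ∋ x has {h} ∩ (A ∖ {h}) = ∅, so x is NOT a limit point.
  x = i: opens ∋ x are {f, h, i}, {f, g, h, i}, {f, h, i, j}, {f, g, h, i, j}; each meets A ∖ {i}, so x IS a limit point.
  x = j: opens ∋ x are {h, j}, {f, h, j}, {f, g, h, j}, {f, h, i, j}, {f, g, h, i, j}; each meets A ∖ {j}, so x IS a limit point.
Collecting: A' = {g, i, j}.


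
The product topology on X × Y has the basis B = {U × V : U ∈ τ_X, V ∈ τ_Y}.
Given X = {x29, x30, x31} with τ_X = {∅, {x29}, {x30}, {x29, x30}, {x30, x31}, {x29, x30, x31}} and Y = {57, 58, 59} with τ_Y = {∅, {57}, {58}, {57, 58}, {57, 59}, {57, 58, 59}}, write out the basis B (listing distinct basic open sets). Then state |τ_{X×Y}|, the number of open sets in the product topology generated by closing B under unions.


Basis B = {∅ × ∅, {x29} × {57}, {x29} × {58}, {x30} × {57}, {x30} × {58}, {x29} × {57, 58}, {x29} × {57, 59}, {x29, x30} × {57}, {x29, x30} × {58}, {x30} × {57, 58}, {x30} × {57, 59}, {x30, x31} × {57}, {x30, x31} × {58}, {x29} × {57, 58, 59}, {x29, x30, x31} × {57}, {x29, x30, x31} × {58}, {x30} × {57, 58, 59}, {x29, x30} × {57, 58}, {x29, x30} × {57, 59}, {x30, x31} × {57, 58}, {x30, x31} × {57, 59}, {x29, x30} × {57, 58, 59}, {x29, x30, x31} × {57, 58}, {x29, x30, x31} × {57, 59}, {x30, x31} × {57, 58, 59}, {x29, x30, x31} × {57, 58, 59}}; |τ_{X×Y}| = 108.

Enumerate products U × V with U ∈ τ_X, V ∈ τ_Y (deduplicated):
  ∅ × ∅ = {} (∅)
  {x29} × {57} = {(x29,57)}
  {x29} × {58} = {(x29,58)}
  {x30} × {57} = {(x30,57)}
  {x30} × {58} = {(x30,58)}
  {x29} × {57, 58} = {(x29,57), (x29,58)}
  {x29} × {57, 59} = {(x29,57), (x29,59)}
  {x29, x30} × {57} = {(x29,57), (x30,57)}
  {x29, x30} × {58} = {(x29,58), (x30,58)}
  {x30} × {57, 58} = {(x30,57), (x30,58)}
  {x30} × {57, 59} = {(x30,57), (x30,59)}
  {x30, x31} × {57} = {(x30,57), (x31,57)}
  {x30, x31} × {58} = {(x30,58), (x31,58)}
  {x29} × {57, 58, 59} = {(x29,57), (x29,58), (x29,59)}
  {x29, x30, x31} × {57} = {(x29,57), (x30,57), (x31,57)}
  {x29, x30, x31} × {58} = {(x29,58), (x30,58), (x31,58)}
  {x30} × {57, 58, 59} = {(x30,57), (x30,58), (x30,59)}
  {x29, x30} × {57, 58} = {(x29,57), (x29,58), (x30,57), (x30,58)}
  {x29, x30} × {57, 59} = {(x29,57), (x29,59), (x30,57), (x30,59)}
  {x30, x31} × {57, 58} = {(x30,57), (x30,58), (x31,57), (x31,58)}
  {x30, x31} × {57, 59} = {(x30,57), (x30,59), (x31,57), (x31,59)}
  {x29, x30} × {57, 58, 59} = {(x29,57), (x29,58), (x29,59), (x30,57), (x30,58), (x30,59)}
  {x29, x30, x31} × {57, 58} = {(x29,57), (x29,58), (x30,57), (x30,58), (x31,57), (x31,58)}
  {x29, x30, x31} × {57, 59} = {(x29,57), (x29,59), (x30,57), (x30,59), (x31,57), (x31,59)}
  {x30, x31} × {57, 58, 59} = {(x30,57), (x30,58), (x30,59), (x31,57), (x31,58), (x31,59)}
  {x29, x30, x31} × {57, 58, 59} = {(x29,57), (x29,58), (x29,59), (x30,57), (x30,58), (x30,59), (x31,57), (x31,58), (x31,59)}
These 26 distinct sets form the basis B.
Close under arbitrary unions to get τ_{X×Y}; counting gives |τ_{X×Y}| = 108.
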